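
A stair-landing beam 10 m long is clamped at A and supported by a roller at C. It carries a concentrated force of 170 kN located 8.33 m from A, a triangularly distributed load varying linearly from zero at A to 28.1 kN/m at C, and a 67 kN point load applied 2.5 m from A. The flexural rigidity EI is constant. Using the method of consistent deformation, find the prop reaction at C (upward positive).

R_C = 210.8 kN

Choose R_C as the redundant. The primary structure is the cantilever fixed at A.
Free-end deflection of the primary structure under the applied loading (downward +):
  point load 170 at a = 8.33: Pa²(3L − a)/(6EI) = 42604/EI
  triangular load, peak 28.1 at the free end: 11w₀L⁴/(120EI) = 25758/EI
  point load 67 at a = 2.5: Pa²(3L − a)/(6EI) = 1919/EI
  δ_0 = 70281/EI
Flexibility coefficient — unit upward force at C: δ_{CC} = L³/(3EI) = 333.3/EI.
Compatibility at C: δ_0 − R_C·δ_{CC} = 0, so R_C = 70281/333.3 = 210.8 kN.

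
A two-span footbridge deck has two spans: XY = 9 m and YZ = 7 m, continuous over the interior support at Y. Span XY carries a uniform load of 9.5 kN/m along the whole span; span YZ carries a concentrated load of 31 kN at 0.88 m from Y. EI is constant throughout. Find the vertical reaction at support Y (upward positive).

Insert a hinge at Y; M_Y is the redundant, and each span becomes simply supported.
Discontinuity in slope at Y on the released structure — sum the simple-span end rotations:
  span XY: UDL 9.5: wL³/(24EI) = 288.6/EI
  span YZ: point load 31 at a = 0.88: Pab(L + b)/(6LEI) = 52.15/EI
  relative rotation θ_0 = (288.6 + 52.15)/EI = 340.7/EI
A unit hogging moment at Y produces rotation L₁/(3EI) + L₂/(3EI) = 5.333/EI.
Compatibility: M_Y·(L₁+L₂)/(3EI) = θ_0, giving M_Y = 63.88 kN·m (hogging).
Span XY, ΣM about X with M_Y applied at Y: R_Y^{XY}·9 = 384.8 + 63.88, so R_Y^{XY} = 49.85 kN and R_X = 85.5 − 49.85 = 35.65 kN.
Span YZ, ΣM about Z: R_Y^{YZ}·7 = 189.7 + 63.88, so R_Y^{YZ} = 36.23 kN and R_Z = 31 − 36.23 = -5.229 kN.
R_Y = 49.85 + 36.23 = 86.08 kN.

R_Y = 86.08 kN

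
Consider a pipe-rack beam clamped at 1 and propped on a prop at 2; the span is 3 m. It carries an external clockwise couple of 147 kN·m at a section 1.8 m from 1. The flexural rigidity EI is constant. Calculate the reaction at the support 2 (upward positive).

R_2 = 61.74 kN

Release the roller at 2. Primary structure: cantilever fixed at 1.
Primary-structure tip deflection at 2 by superposition:
  clockwise couple 147 at a = 1.8: M₀a(2L − a)/(2EI) = 555.7/EI
Tip deflection under a unit load at 2: L³/(3EI) = 9/EI.
Compatibility at 2: δ_0 − R_2·δ_{22} = 0, so R_2 = 555.7/9 = 61.74 kN.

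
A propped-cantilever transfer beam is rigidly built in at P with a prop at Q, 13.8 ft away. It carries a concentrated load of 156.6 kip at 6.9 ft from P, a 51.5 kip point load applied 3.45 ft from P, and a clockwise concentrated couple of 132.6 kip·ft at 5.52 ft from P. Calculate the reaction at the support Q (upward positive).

R_Q = 62.59 kip

Remove the prop at Q; the released (primary) structure is a cantilever built in at P.
Deflection at Q on the released cantilever, summing each load's contribution:
  point load 156.6 at a = 6.9: Pa²(3L − a)/(6EI) = 42870/EI
  point load 51.5 at a = 3.45: Pa²(3L − a)/(6EI) = 3877/EI
  clockwise couple 132.6 at a = 5.52: M₀a(2L − a)/(2EI) = 8081/EI
  δ_0 = 54828/EI
Flexibility coefficient — unit upward force at Q: δ_{QQ} = L³/(3EI) = 876/EI.
Compatibility at Q: δ_0 − R_Q·δ_{QQ} = 0, so R_Q = 54828/876 = 62.59 kip.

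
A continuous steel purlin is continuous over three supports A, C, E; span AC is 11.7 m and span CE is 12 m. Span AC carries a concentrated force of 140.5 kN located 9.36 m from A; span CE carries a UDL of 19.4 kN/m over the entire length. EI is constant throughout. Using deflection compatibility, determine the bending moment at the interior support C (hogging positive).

M_C = 293.7 kN·m

Insert a hinge at C; M_C is the redundant, and each span becomes simply supported.
End slopes at the hinge C, treating each span as simply supported:
  span AC: point load 140.5 at a = 9.36: Pab(L + a)/(6LEI) = 923.2/EI
  span CE: UDL 19.4: wL³/(24EI) = 1397/EI
  relative rotation θ_0 = (923.2 + 1397)/EI = 2320/EI
A unit hogging moment at C produces rotation L₁/(3EI) + L₂/(3EI) = 7.9/EI.
Slope continuity at C: θ_0 = M_C·7.9/EI, so M_C = 2320/7.9 = 293.7 kN·m (hogging).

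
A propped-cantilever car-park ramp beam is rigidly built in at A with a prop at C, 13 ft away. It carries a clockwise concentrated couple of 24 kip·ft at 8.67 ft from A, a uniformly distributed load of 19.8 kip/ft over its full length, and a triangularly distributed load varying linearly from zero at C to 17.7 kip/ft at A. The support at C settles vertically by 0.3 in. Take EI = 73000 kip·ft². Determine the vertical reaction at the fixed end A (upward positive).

R_A = 252.9 kip

Choose R_C as the redundant. The primary structure is the cantilever fixed at A.
Primary-structure tip deflection at C by superposition:
  clockwise couple 24 at a = 8.67: M₀a(2L − a)/(2EI) = 1803/EI
  UDL 19.8: wL⁴/(8EI) = 70688/EI
  triangular load, peak 17.7 at the fixed end: w₀L⁴/(30EI) = 16851/EI
  δ_0 = 89342/EI
Tip deflection under a unit load at C: L³/(3EI) = 732.3/EI.
With EI = 73000 kip·ft²: δ_0 = 1.2239 ft and δ_{CC} = 0.010032 ft/kip.
Compatibility — the beam at C must follow the support down by 0.025 ft: δ_0 − R_C·δ_{CC} = 0.025, so R_C = (1.2239 − 0.025)/0.010032 = 119.5 kip.
Vertical equilibrium: R_A = ΣP − R_C = 372.4 − 119.5 = 252.9 kip.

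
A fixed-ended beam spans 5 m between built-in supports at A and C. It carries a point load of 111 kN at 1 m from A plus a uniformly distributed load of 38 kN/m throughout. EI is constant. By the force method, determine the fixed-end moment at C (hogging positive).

M_C = 96.93 kN·m

Take the two fixed-end moments M_A, M_C as redundants; the released structure is the simple span AC.
On the primary (simply-supported) span, the end slopes from the loading are:
  at A: point load 111 at a = 1: Pab(L + b)/(6LEI) = 133.2/EI
  at C: point load 111 at a = 1: Pab(L + a)/(6LEI) = 88.8/EI
  at A: UDL 38: wL³/(24EI) = 197.9/EI
  at C: UDL 38: wL³/(24EI) = 197.9/EI
  θ_A0 = 331.1/EI,  θ_C0 = 286.7/EI
Flexibility coefficients: a unit moment at one end gives L/(3EI) there and L/(6EI) at the far end, so f₁₁ = f₂₂ = 1.667/EI and f₁₂ = f₂₁ = 0.8333/EI.
Compatibility — zero rotation at each built-in end:
  1.667 M_A + 0.8333 M_C = 331.1
  0.8333 M_A + 1.667 M_C = 286.7
Solving the pair gives M_A = 150.2 kN·m and M_C = 96.93 kN·m (hogging).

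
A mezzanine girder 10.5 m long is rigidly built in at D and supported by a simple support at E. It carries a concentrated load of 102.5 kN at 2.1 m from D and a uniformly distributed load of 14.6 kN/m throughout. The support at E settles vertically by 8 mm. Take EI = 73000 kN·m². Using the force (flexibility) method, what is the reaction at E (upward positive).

Take the reaction at E as the redundant and release it; the primary structure is a cantilever fixed at D.
Free-end deflection of the primary structure under the applied loading (downward +):
  point load 102.5 at a = 2.1: Pa²(3L − a)/(6EI) = 2215/EI
  UDL 14.6: wL⁴/(8EI) = 22183/EI
  δ_0 = 24398/EI
Flexibility coefficient — unit upward force at E: δ_{EE} = L³/(3EI) = 385.9/EI.
With EI = 73000 kN·m²: δ_0 = 0.33422 m and δ_{EE} = 0.005286 m/kN.
Compatibility — the beam at E must follow the support down by 0.008 m: δ_0 − R_E·δ_{EE} = 0.008, so R_E = (0.33422 − 0.008)/0.005286 = 61.71 kN.

R_E = 61.71 kN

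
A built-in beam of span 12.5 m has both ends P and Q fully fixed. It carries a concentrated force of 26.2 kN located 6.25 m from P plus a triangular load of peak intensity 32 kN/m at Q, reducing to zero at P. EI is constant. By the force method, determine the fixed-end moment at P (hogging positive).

Take the two fixed-end moments M_P, M_Q as redundants; the released structure is the simple span PQ.
End rotations of the released simple span under the applied load (×1/EI):
  at P: point load 26.2 at a = 6.25: Pab(L + b)/(6LEI) = 255.9/EI
  at Q: point load 26.2 at a = 6.25: Pab(L + a)/(6LEI) = 255.9/EI
  at P: triangular load, peak 32: 7w₀L³/(360EI) = 1215/EI
  at Q: triangular load, peak 32: w₀L³/(45EI) = 1389/EI
  θ_P0 = 1471/EI,  θ_Q0 = 1645/EI
Flexibility coefficients: a unit moment at one end gives L/(3EI) there and L/(6EI) at the far end, so f₁₁ = f₂₂ = 4.167/EI and f₁₂ = f₂₁ = 2.083/EI.
Compatibility — zero rotation at each built-in end:
  4.167 M_P + 2.083 M_Q = 1471
  2.083 M_P + 4.167 M_Q = 1645
Solving the pair gives M_P = 207.6 kN·m and M_Q = 290.9 kN·m (hogging).

M_P = 207.6 kN·m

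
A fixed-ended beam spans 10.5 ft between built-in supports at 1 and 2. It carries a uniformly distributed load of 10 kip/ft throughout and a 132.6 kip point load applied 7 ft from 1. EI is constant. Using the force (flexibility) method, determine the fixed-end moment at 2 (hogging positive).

Release both end moments; the primary structure is a simply-supported span 12 with redundants M_1 and M_2.
Simple-span end rotations at 1 and 2 under the given loads:
  at 1: UDL 10: wL³/(24EI) = 482.3/EI
  at 2: UDL 10: wL³/(24EI) = 482.3/EI
  at 1: point load 132.6 at a = 7: Pab(L + b)/(6LEI) = 721.9/EI
  at 2: point load 132.6 at a = 7: Pab(L + a)/(6LEI) = 902.4/EI
  θ_10 = 1204/EI,  θ_20 = 1385/EI
Flexibility coefficients: a unit moment at one end gives L/(3EI) there and L/(6EI) at the far end, so f₁₁ = f₂₂ = 3.5/EI and f₁₂ = f₂₁ = 1.75/EI.
Compatibility — zero rotation at each built-in end:
  3.5 M_1 + 1.75 M_2 = 1204
  1.75 M_1 + 3.5 M_2 = 1385
Solving the pair gives M_1 = 195 kip·ft and M_2 = 298.1 kip·ft (hogging).

M_2 = 298.1 kip·ft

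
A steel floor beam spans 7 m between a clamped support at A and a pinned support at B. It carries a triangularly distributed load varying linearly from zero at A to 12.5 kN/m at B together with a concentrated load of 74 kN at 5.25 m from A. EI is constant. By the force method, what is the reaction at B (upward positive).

Choose R_B as the redundant. The primary structure is the cantilever fixed at A.
Primary-structure tip deflection at B by superposition:
  triangular load, peak 12.5 at the free end: 11w₀L⁴/(120EI) = 2751/EI
  point load 74 at a = 5.25: Pa²(3L − a)/(6EI) = 5354/EI
  δ_0 = 8105/EI
Tip deflection under a unit load at B: L³/(3EI) = 114.3/EI.
The prop prevents deflection at B: R_B = δ_0/δ_{BB} = 8105/114.3 = 70.89 kN.

R_B = 70.89 kN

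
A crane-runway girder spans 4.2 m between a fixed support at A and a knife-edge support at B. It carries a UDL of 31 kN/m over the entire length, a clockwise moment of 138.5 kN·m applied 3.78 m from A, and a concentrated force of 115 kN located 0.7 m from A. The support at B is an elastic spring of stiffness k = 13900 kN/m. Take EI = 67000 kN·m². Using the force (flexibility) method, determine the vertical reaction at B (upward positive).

Release the roller at B. Primary structure: cantilever fixed at A.
Downward deflection at the released point B due to the loads:
  UDL 31: wL⁴/(8EI) = 1206/EI
  clockwise couple 138.5 at a = 3.78: M₀a(2L − a)/(2EI) = 1209/EI
  point load 115 at a = 0.7: Pa²(3L − a)/(6EI) = 111.8/EI
  δ_0 = 2527/EI
Tip deflection under a unit load at B: L³/(3EI) = 24.7/EI.
With EI = 67000 kN·m²: δ_0 = 0.037715 m and δ_{BB} = 0.000369 m/kN.
Compatibility — the spring shortens by R_B/k under the reaction it provides: δ_0 − R_B·δ_{BB} = R_B/k. With 1/k = 0.000072 m/kN, R_B = δ_0 / (δ_{BB} + 1/k) = 0.037715 / (0.000369 + 0.000072) = 85.61 kN.

R_B = 85.61 kN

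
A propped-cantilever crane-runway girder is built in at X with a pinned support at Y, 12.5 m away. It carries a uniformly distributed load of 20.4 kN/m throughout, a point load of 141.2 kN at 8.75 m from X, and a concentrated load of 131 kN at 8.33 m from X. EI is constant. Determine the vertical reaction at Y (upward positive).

Choose R_Y as the redundant. The primary structure is the cantilever fixed at X.
Deflection at Y on the released cantilever, summing each load's contribution:
  UDL 20.4: wL⁴/(8EI) = 62256/EI
  point load 141.2 at a = 8.75: Pa²(3L − a)/(6EI) = 51801/EI
  point load 131 at a = 8.33: Pa²(3L − a)/(6EI) = 44192/EI
  δ_0 = 158249/EI
Tip deflection under a unit load at Y: L³/(3EI) = 651/EI.
Compatibility at Y: δ_0 − R_Y·δ_{YY} = 0, so R_Y = 158249/651 = 243.1 kN.

R_Y = 243.1 kN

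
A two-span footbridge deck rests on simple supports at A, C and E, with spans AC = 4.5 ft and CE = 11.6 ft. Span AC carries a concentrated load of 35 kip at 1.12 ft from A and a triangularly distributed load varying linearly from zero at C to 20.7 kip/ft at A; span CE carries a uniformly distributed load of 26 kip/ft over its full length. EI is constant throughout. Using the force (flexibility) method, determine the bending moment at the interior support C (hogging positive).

Take M_C as the redundant. Released structure: two simple spans AC and CE with a hinge at C.
End slopes at the hinge C, treating each span as simply supported:
  span AC: point load 35 at a = 1.12: Pab(L + a)/(6LEI) = 27.58/EI
  span AC: triangular load, peak 20.7: 7w₀L³/(360EI) = 36.68/EI
  span CE: UDL 26: wL³/(24EI) = 1691/EI
  relative rotation θ_0 = (64.26 + 1691)/EI = 1755/EI
A unit hogging moment at C produces rotation L₁/(3EI) + L₂/(3EI) = 5.367/EI.
Compatibility: M_C·(L₁+L₂)/(3EI) = θ_0, giving M_C = 327.1 kip·ft (hogging).

M_C = 327.1 kip·ft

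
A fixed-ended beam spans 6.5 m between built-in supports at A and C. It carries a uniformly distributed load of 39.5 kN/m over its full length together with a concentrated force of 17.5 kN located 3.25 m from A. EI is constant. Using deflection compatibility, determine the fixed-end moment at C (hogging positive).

M_C = 153.3 kN·m

Release both end moments; the primary structure is a simply-supported span AC with redundants M_A and M_C.
On the primary (simply-supported) span, the end slopes from the loading are:
  at A: UDL 39.5: wL³/(24EI) = 452/EI
  at C: UDL 39.5: wL³/(24EI) = 452/EI
  at A: point load 17.5 at a = 3.25: Pab(L + b)/(6LEI) = 46.21/EI
  at C: point load 17.5 at a = 3.25: Pab(L + a)/(6LEI) = 46.21/EI
  θ_A0 = 498.2/EI,  θ_C0 = 498.2/EI
Flexibility coefficients: a unit moment at one end gives L/(3EI) there and L/(6EI) at the far end, so f₁₁ = f₂₂ = 2.167/EI and f₁₂ = f₂₁ = 1.083/EI.
Compatibility — zero rotation at each built-in end:
  2.167 M_A + 1.083 M_C = 498.2
  1.083 M_A + 2.167 M_C = 498.2
Solving the pair gives M_A = 153.3 kN·m and M_C = 153.3 kN·m (hogging).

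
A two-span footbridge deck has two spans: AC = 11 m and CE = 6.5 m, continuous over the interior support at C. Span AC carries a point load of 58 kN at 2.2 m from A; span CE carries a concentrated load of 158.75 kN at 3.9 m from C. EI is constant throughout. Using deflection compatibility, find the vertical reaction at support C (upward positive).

Take M_C as the redundant. Released structure: two simple spans AC and CE with a hinge at C.
End slopes at the hinge C, treating each span as simply supported:
  span AC: point load 58 at a = 2.2: Pab(L + a)/(6LEI) = 224.6/EI
  span CE: point load 158.75 at a = 3.9: Pab(L + b)/(6LEI) = 375.6/EI
  relative rotation θ_0 = (224.6 + 375.6)/EI = 600.2/EI
A unit hogging moment at C produces rotation L₁/(3EI) + L₂/(3EI) = 5.833/EI.
Slope continuity at C: θ_0 = M_C·5.833/EI, so M_C = 600.2/5.833 = 102.9 kN·m (hogging).
Span AC, ΣM about A with M_C applied at C: R_C^{AC}·11 = 127.6 + 102.9, so R_C^{AC} = 20.95 kN and R_A = 58 − 20.95 = 37.05 kN.
Span CE, ΣM about E: R_C^{CE}·6.5 = 412.8 + 102.9, so R_C^{CE} = 79.33 kN and R_E = 158.8 − 79.33 = 79.42 kN.
R_C = 20.95 + 79.33 = 100.3 kN.

R_C = 100.3 kN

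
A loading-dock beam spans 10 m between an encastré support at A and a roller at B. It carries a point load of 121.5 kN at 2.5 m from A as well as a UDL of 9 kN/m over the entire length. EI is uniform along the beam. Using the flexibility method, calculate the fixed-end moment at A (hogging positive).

M_A = 311.8 kN·m

Remove the prop at B; the released (primary) structure is a cantilever built in at A.
Primary-structure tip deflection at B by superposition:
  point load 121.5 at a = 2.5: Pa²(3L − a)/(6EI) = 3480/EI
  UDL 9: wL⁴/(8EI) = 11250/EI
  δ_0 = 14730/EI
Tip deflection under a unit load at B: L³/(3EI) = 333.3/EI.
The prop prevents deflection at B: R_B = δ_0/δ_{BB} = 14730/333.3 = 44.19 kN.
Moment equilibrium about A: M_A = Σ(load moments about A) − R_B·L = 753.8 − 44.19×10 = 311.8 kN·m.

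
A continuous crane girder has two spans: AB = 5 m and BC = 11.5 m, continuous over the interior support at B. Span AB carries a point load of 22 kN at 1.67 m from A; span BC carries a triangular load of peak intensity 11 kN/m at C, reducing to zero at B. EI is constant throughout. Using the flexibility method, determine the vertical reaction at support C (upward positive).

Release continuity at B by inserting a hinge; the redundant is the internal moment M_B. The primary structure is two simply-supported spans AB and BC.
Rotations at B on the released spans (each span's end-slope, ×1/EI):
  span AB: point load 22 at a = 1.67: Pab(L + a)/(6LEI) = 27.2/EI
  span BC: triangular load, peak 11: 7w₀L³/(360EI) = 325.3/EI
  relative rotation θ_0 = (27.2 + 325.3)/EI = 352.5/EI
A unit hogging moment at B produces rotation L₁/(3EI) + L₂/(3EI) = 5.5/EI.
Slope continuity at B: θ_0 = M_B·5.5/EI, so M_B = 352.5/5.5 = 64.09 kN·m (hogging).
Span BC, ΣM about C: R_B^{BC}·11.5 = 242.5 + 64.09, so R_B^{BC} = 26.66 kN and R_C = 63.25 − 26.66 = 36.59 kN.

R_C = 36.59 kN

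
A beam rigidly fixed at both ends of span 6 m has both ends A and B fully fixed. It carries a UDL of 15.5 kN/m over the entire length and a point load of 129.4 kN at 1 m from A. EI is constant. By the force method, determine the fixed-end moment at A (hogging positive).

Release both end moments; the primary structure is a simply-supported span AB with redundants M_A and M_B.
End rotations of the released simple span under the applied load (×1/EI):
  at A: UDL 15.5: wL³/(24EI) = 139.5/EI
  at B: UDL 15.5: wL³/(24EI) = 139.5/EI
  at A: point load 129.4 at a = 1: Pab(L + b)/(6LEI) = 197.7/EI
  at B: point load 129.4 at a = 1: Pab(L + a)/(6LEI) = 125.8/EI
  θ_A0 = 337.2/EI,  θ_B0 = 265.3/EI
Flexibility coefficients: a unit moment at one end gives L/(3EI) there and L/(6EI) at the far end, so f₁₁ = f₂₂ = 2/EI and f₁₂ = f₂₁ = 1/EI.
Compatibility — zero rotation at each built-in end:
  2 M_A + 1 M_B = 337.2
  1 M_A + 2 M_B = 265.3
Solving the pair gives M_A = 136.4 kN·m and M_B = 64.47 kN·m (hogging).

M_A = 136.4 kN·m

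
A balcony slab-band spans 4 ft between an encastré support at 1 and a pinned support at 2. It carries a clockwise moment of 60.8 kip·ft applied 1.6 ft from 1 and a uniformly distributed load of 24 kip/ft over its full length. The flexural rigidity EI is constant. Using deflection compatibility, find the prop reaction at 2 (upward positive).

R_2 = 50.59 kip

Release the roller at 2. Primary structure: cantilever fixed at 1.
Primary-structure tip deflection at 2 by superposition:
  clockwise couple 60.8 at a = 1.6: M₀a(2L − a)/(2EI) = 311.3/EI
  UDL 24: wL⁴/(8EI) = 768/EI
  δ_0 = 1079/EI
Flexibility coefficient — unit upward force at 2: δ_{22} = L³/(3EI) = 21.33/EI.
The prop prevents deflection at 2: R_2 = δ_0/δ_{22} = 1079/21.33 = 50.59 kip.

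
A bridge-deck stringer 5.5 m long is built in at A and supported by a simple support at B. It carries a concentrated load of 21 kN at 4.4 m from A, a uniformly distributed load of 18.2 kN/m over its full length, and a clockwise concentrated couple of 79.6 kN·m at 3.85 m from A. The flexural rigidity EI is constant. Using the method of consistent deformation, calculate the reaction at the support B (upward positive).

R_B = 72.08 kN

Take the reaction at B as the redundant and release it; the primary structure is a cantilever fixed at A.
Free-end deflection of the primary structure under the applied loading (downward +):
  point load 21 at a = 4.4: Pa²(3L − a)/(6EI) = 819.9/EI
  UDL 18.2: wL⁴/(8EI) = 2082/EI
  clockwise couple 79.6 at a = 3.85: M₀a(2L − a)/(2EI) = 1096/EI
  δ_0 = 3997/EI
Flexibility coefficient — unit upward force at B: δ_{BB} = L³/(3EI) = 55.46/EI.
Compatibility at B: δ_0 − R_B·δ_{BB} = 0, so R_B = 3997/55.46 = 72.08 kN.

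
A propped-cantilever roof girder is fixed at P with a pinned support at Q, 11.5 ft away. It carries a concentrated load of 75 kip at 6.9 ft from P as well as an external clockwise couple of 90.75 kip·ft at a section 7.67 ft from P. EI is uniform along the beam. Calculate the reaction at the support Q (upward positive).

R_Q = 42.92 kip

Choose R_Q as the redundant. The primary structure is the cantilever fixed at P.
Free-end deflection of the primary structure under the applied loading (downward +):
  point load 75 at a = 6.9: Pa²(3L − a)/(6EI) = 16425/EI
  clockwise couple 90.75 at a = 7.67: M₀a(2L − a)/(2EI) = 5335/EI
  δ_0 = 21761/EI
Flexibility coefficient — unit upward force at Q: δ_{QQ} = L³/(3EI) = 507/EI.
Compatibility at Q: δ_0 − R_Q·δ_{QQ} = 0, so R_Q = 21761/507 = 42.92 kip.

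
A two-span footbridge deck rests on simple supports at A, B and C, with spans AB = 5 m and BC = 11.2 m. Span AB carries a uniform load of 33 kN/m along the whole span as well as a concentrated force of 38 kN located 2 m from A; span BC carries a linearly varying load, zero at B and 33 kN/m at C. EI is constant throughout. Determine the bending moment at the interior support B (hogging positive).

Take M_B as the redundant. Released structure: two simple spans AB and BC with a hinge at B.
End slopes at the hinge B, treating each span as simply supported:
  span AB: UDL 33: wL³/(24EI) = 171.9/EI
  span AB: point load 38 at a = 2: Pab(L + a)/(6LEI) = 53.2/EI
  span BC: triangular load, peak 33: 7w₀L³/(360EI) = 901.5/EI
  relative rotation θ_0 = (225.1 + 901.5)/EI = 1127/EI
A unit hogging moment at B produces rotation L₁/(3EI) + L₂/(3EI) = 5.4/EI.
Slope continuity at B: θ_0 = M_B·5.4/EI, so M_B = 1127/5.4 = 208.6 kN·m (hogging).

M_B = 208.6 kN·m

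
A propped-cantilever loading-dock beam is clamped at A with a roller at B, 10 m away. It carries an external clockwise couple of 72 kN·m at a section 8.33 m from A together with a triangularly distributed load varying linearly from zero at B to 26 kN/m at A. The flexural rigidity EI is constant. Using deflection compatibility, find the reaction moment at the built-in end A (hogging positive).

Take the reaction at B as the redundant and release it; the primary structure is a cantilever fixed at A.
Primary-structure tip deflection at B by superposition:
  clockwise couple 72 at a = 8.33: M₀a(2L − a)/(2EI) = 3500/EI
  triangular load, peak 26 at the fixed end: w₀L⁴/(30EI) = 8667/EI
  δ_0 = 12166/EI
Flexibility coefficient — unit upward force at B: δ_{BB} = L³/(3EI) = 333.3/EI.
Compatibility at B: δ_0 − R_B·δ_{BB} = 0, so R_B = 12166/333.3 = 36.5 kN.
Moment equilibrium about A: M_A = Σ(load moments about A) − R_B·L = 505.3 − 36.5×10 = 140.3 kN·m.

M_A = 140.3 kN·m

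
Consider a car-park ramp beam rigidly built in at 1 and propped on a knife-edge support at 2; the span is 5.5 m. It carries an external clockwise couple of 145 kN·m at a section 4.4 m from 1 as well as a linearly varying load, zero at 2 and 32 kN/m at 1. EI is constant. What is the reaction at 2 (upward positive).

Take the reaction at 2 as the redundant and release it; the primary structure is a cantilever fixed at 1.
Primary-structure tip deflection at 2 by superposition:
  clockwise couple 145 at a = 4.4: M₀a(2L − a)/(2EI) = 2105/EI
  triangular load, peak 32 at the fixed end: w₀L⁴/(30EI) = 976.1/EI
  δ_0 = 3081/EI
Flexibility coefficient — unit upward force at 2: δ_{22} = L³/(3EI) = 55.46/EI.
The prop prevents deflection at 2: R_2 = δ_0/δ_{22} = 3081/55.46 = 55.56 kN.

R_2 = 55.56 kN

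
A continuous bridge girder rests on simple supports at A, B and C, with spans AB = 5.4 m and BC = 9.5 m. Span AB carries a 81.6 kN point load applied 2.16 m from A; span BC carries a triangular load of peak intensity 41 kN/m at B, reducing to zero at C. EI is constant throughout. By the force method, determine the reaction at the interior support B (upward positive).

R_B = 215.9 kN

Insert a hinge at B; M_B is the redundant, and each span becomes simply supported.
End slopes at the hinge B, treating each span as simply supported:
  span AB: point load 81.6 at a = 2.16: Pab(L + a)/(6LEI) = 133.2/EI
  span BC: triangular load, peak 41: w₀L³/(45EI) = 781.2/EI
  relative rotation θ_0 = (133.2 + 781.2)/EI = 914.4/EI
A unit hogging moment at B produces rotation L₁/(3EI) + L₂/(3EI) = 4.967/EI.
Compatibility: M_B·(L₁+L₂)/(3EI) = θ_0, giving M_B = 184.1 kN·m (hogging).
Span AB, ΣM about A with M_B applied at B: R_B^{AB}·5.4 = 176.3 + 184.1, so R_B^{AB} = 66.73 kN and R_A = 81.6 − 66.73 = 14.87 kN.
Span BC, ΣM about C: R_B^{BC}·9.5 = 1233 + 184.1, so R_B^{BC} = 149.2 kN and R_C = 194.8 − 149.2 = 45.54 kN.
R_B = 66.73 + 149.2 = 215.9 kN.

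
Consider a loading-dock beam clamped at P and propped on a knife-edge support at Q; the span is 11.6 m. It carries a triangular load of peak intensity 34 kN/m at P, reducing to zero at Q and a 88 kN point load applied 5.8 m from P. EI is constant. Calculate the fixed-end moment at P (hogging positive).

Choose R_Q as the redundant. The primary structure is the cantilever fixed at P.
Downward deflection at the released point Q due to the loads:
  triangular load, peak 34 at the fixed end: w₀L⁴/(30EI) = 20521/EI
  point load 88 at a = 5.8: Pa²(3L − a)/(6EI) = 14308/EI
  δ_0 = 34829/EI
Tip deflection under a unit load at Q: L³/(3EI) = 520.3/EI.
The prop prevents deflection at Q: R_Q = δ_0/δ_{QQ} = 34829/520.3 = 66.94 kN.
Moment equilibrium about P: M_P = Σ(load moments about P) − R_Q·L = 1273 − 66.94×11.6 = 496.4 kN·m.

M_P = 496.4 kN·m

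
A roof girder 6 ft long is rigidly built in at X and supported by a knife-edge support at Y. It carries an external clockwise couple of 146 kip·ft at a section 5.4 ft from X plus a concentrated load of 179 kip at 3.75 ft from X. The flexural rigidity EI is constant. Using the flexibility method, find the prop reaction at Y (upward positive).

Choose R_Y as the redundant. The primary structure is the cantilever fixed at X.
Free-end deflection of the primary structure under the applied loading (downward +):
  clockwise couple 146 at a = 5.4: M₀a(2L − a)/(2EI) = 2602/EI
  point load 179 at a = 3.75: Pa²(3L − a)/(6EI) = 5978/EI
  δ_0 = 8580/EI
Tip deflection under a unit load at Y: L³/(3EI) = 72/EI.
The prop prevents deflection at Y: R_Y = δ_0/δ_{YY} = 8580/72 = 119.2 kip.

R_Y = 119.2 kip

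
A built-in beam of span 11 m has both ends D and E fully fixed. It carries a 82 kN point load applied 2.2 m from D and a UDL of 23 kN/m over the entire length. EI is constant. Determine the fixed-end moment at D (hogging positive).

M_D = 347.4 kN·m

Release both end moments; the primary structure is a simply-supported span DE with redundants M_D and M_E.
Simple-span end rotations at D and E under the given loads:
  at D: point load 82 at a = 2.2: Pab(L + b)/(6LEI) = 476.3/EI
  at E: point load 82 at a = 2.2: Pab(L + a)/(6LEI) = 317.5/EI
  at D: UDL 23: wL³/(24EI) = 1276/EI
  at E: UDL 23: wL³/(24EI) = 1276/EI
  θ_D0 = 1752/EI,  θ_E0 = 1593/EI
Flexibility coefficients: a unit moment at one end gives L/(3EI) there and L/(6EI) at the far end, so f₁₁ = f₂₂ = 3.667/EI and f₁₂ = f₂₁ = 1.833/EI.
Compatibility — zero rotation at each built-in end:
  3.667 M_D + 1.833 M_E = 1752
  1.833 M_D + 3.667 M_E = 1593
Solving the pair gives M_D = 347.4 kN·m and M_E = 260.8 kN·m (hogging).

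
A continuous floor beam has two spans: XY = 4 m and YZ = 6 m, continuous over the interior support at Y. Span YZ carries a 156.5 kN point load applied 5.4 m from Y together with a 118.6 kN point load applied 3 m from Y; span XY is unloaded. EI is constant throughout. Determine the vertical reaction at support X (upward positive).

R_X = -26.99 kN

Insert a hinge at Y; M_Y is the redundant, and each span becomes simply supported.
Discontinuity in slope at Y on the released structure — sum the simple-span end rotations:
  span YZ: point load 156.5 at a = 5.4: Pab(L + b)/(6LEI) = 92.96/EI
  span YZ: point load 118.6 at a = 3: Pab(L + b)/(6LEI) = 266.9/EI
  relative rotation θ_0 = (0 + 359.8)/EI = 359.8/EI
A unit hogging moment at Y produces rotation L₁/(3EI) + L₂/(3EI) = 3.333/EI.
Compatibility: M_Y·(L₁+L₂)/(3EI) = θ_0, giving M_Y = 107.9 kN·m (hogging).
Span XY, ΣM about X with M_Y applied at Y: R_Y^{XY}·4 = 0 + 107.9, so R_Y^{XY} = 26.99 kN and R_X = 0 − 26.99 = -26.99 kN.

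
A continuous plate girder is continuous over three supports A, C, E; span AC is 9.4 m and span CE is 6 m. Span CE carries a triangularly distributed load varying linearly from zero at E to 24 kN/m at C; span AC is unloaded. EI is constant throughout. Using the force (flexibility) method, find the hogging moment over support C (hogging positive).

Insert a hinge at C; M_C is the redundant, and each span becomes simply supported.
End slopes at the hinge C, treating each span as simply supported:
  span CE: triangular load, peak 24: w₀L³/(45EI) = 115.2/EI
  relative rotation θ_0 = (0 + 115.2)/EI = 115.2/EI
A unit hogging moment at C produces rotation L₁/(3EI) + L₂/(3EI) = 5.133/EI.
Compatibility: M_C·(L₁+L₂)/(3EI) = θ_0, giving M_C = 22.44 kN·m (hogging).

M_C = 22.44 kN·m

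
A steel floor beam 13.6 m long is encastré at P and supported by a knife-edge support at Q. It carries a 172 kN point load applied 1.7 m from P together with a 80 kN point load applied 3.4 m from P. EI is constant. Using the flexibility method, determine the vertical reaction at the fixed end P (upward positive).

Release the roller at Q. Primary structure: cantilever fixed at P.
Downward deflection at the released point Q due to the loads:
  point load 172 at a = 1.7: Pa²(3L − a)/(6EI) = 3239/EI
  point load 80 at a = 3.4: Pa²(3L − a)/(6EI) = 5765/EI
  δ_0 = 9004/EI
Tip deflection under a unit load at Q: L³/(3EI) = 838.5/EI.
Compatibility at Q: δ_0 − R_Q·δ_{QQ} = 0, so R_Q = 9004/838.5 = 10.74 kN.
Vertical equilibrium: R_P = ΣP − R_Q = 252 − 10.74 = 241.3 kN.

R_P = 241.3 kN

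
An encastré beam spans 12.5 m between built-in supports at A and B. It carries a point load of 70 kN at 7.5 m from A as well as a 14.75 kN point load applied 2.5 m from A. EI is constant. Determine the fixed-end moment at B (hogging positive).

Take the two fixed-end moments M_A, M_B as redundants; the released structure is the simple span AB.
Simple-span end rotations at A and B under the given loads:
  at A: point load 70 at a = 7.5: Pab(L + b)/(6LEI) = 612.5/EI
  at B: point load 70 at a = 7.5: Pab(L + a)/(6LEI) = 700/EI
  at A: point load 14.75 at a = 2.5: Pab(L + b)/(6LEI) = 110.6/EI
  at B: point load 14.75 at a = 2.5: Pab(L + a)/(6LEI) = 73.75/EI
  θ_A0 = 723.1/EI,  θ_B0 = 773.8/EI
Flexibility coefficients: a unit moment at one end gives L/(3EI) there and L/(6EI) at the far end, so f₁₁ = f₂₂ = 4.167/EI and f₁₂ = f₂₁ = 2.083/EI.
Compatibility — zero rotation at each built-in end:
  4.167 M_A + 2.083 M_B = 723.1
  2.083 M_A + 4.167 M_B = 773.8
Solving the pair gives M_A = 107.6 kN·m and M_B = 131.9 kN·m (hogging).

M_B = 131.9 kN·m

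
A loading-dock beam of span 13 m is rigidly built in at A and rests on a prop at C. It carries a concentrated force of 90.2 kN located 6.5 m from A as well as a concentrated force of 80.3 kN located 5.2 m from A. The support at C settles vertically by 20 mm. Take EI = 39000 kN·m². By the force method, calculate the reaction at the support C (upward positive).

Choose R_C as the redundant. The primary structure is the cantilever fixed at A.
Deflection at C on the released cantilever, summing each load's contribution:
  point load 90.2 at a = 6.5: Pa²(3L − a)/(6EI) = 20643/EI
  point load 80.3 at a = 5.2: Pa²(3L − a)/(6EI) = 12232/EI
  δ_0 = 32874/EI
Tip deflection under a unit load at C: L³/(3EI) = 732.3/EI.
With EI = 39000 kN·m²: δ_0 = 0.84293 m and δ_{CC} = 0.018778 m/kN.
Compatibility — the beam at C must follow the support down by 0.02 m: δ_0 − R_C·δ_{CC} = 0.02, so R_C = (0.84293 − 0.02)/0.018778 = 43.82 kN.

R_C = 43.82 kN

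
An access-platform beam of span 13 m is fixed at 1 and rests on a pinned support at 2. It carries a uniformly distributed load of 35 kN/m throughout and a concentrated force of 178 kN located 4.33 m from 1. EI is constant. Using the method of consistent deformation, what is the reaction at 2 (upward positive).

R_2 = 197 kN

Choose R_2 as the redundant. The primary structure is the cantilever fixed at 1.
Deflection at 2 on the released cantilever, summing each load's contribution:
  UDL 35: wL⁴/(8EI) = 124954/EI
  point load 178 at a = 4.33: Pa²(3L − a)/(6EI) = 19284/EI
  δ_0 = 144238/EI
Flexibility coefficient — unit upward force at 2: δ_{22} = L³/(3EI) = 732.3/EI.
The prop prevents deflection at 2: R_2 = δ_0/δ_{22} = 144238/732.3 = 197 kN.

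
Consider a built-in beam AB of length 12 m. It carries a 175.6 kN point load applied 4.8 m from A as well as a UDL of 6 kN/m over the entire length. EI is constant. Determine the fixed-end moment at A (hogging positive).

M_A = 375.4 kN·m

Release both end moments; the primary structure is a simply-supported span AB with redundants M_A and M_B.
On the primary (simply-supported) span, the end slopes from the loading are:
  at A: point load 175.6 at a = 4.8: Pab(L + b)/(6LEI) = 1618/EI
  at B: point load 175.6 at a = 4.8: Pab(L + a)/(6LEI) = 1416/EI
  at A: UDL 6: wL³/(24EI) = 432/EI
  at B: UDL 6: wL³/(24EI) = 432/EI
  θ_A0 = 2050/EI,  θ_B0 = 1848/EI
Flexibility coefficients: a unit moment at one end gives L/(3EI) there and L/(6EI) at the far end, so f₁₁ = f₂₂ = 4/EI and f₁₂ = f₂₁ = 2/EI.
Compatibility — zero rotation at each built-in end:
  4 M_A + 2 M_B = 2050
  2 M_A + 4 M_B = 1848
Solving the pair gives M_A = 375.4 kN·m and M_B = 274.3 kN·m (hogging).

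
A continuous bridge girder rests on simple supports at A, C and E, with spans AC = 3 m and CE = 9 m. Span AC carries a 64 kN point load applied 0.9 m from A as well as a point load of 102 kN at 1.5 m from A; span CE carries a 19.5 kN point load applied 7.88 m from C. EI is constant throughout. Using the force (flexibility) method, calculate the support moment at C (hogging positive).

M_C = 28.96 kN·m

Insert a hinge at C; M_C is the redundant, and each span becomes simply supported.
Discontinuity in slope at C on the released structure — sum the simple-span end rotations:
  span AC: point load 64 at a = 0.9: Pab(L + a)/(6LEI) = 26.21/EI
  span AC: point load 102 at a = 1.5: Pab(L + a)/(6LEI) = 57.38/EI
  span CE: point load 19.5 at a = 7.88: Pab(L + b)/(6LEI) = 32.25/EI
  relative rotation θ_0 = (83.58 + 32.25)/EI = 115.8/EI
A unit hogging moment at C produces rotation L₁/(3EI) + L₂/(3EI) = 4/EI.
Slope continuity at C: θ_0 = M_C·4/EI, so M_C = 115.8/4 = 28.96 kN·m (hogging).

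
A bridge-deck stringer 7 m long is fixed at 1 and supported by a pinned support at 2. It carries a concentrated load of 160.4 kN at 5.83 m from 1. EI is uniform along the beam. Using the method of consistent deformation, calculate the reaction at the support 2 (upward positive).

R_2 = 120.6 kN

Take the reaction at 2 as the redundant and release it; the primary structure is a cantilever fixed at 1.
Downward deflection at the released point 2 due to the loads:
  point load 160.4 at a = 5.83: Pa²(3L − a)/(6EI) = 13784/EI
Tip deflection under a unit load at 2: L³/(3EI) = 114.3/EI.
Compatibility at 2: δ_0 − R_2·δ_{22} = 0, so R_2 = 13784/114.3 = 120.6 kN.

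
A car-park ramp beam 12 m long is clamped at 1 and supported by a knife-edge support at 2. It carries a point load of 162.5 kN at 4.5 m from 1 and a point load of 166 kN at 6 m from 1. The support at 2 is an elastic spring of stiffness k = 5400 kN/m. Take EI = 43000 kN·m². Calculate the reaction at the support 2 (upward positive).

Choose R_2 as the redundant. The primary structure is the cantilever fixed at 1.
Primary-structure tip deflection at 2 by superposition:
  point load 162.5 at a = 4.5: Pa²(3L − a)/(6EI) = 17276/EI
  point load 166 at a = 6: Pa²(3L − a)/(6EI) = 29880/EI
  δ_0 = 47156/EI
Flexibility coefficient — unit upward force at 2: δ_{22} = L³/(3EI) = 576/EI.
With EI = 43000 kN·m²: δ_0 = 1.0966 m and δ_{22} = 0.013395 m/kN.
Compatibility — the spring shortens by R_2/k under the reaction it provides: δ_0 − R_2·δ_{22} = R_2/k. With 1/k = 0.000185 m/kN, R_2 = δ_0 / (δ_{22} + 1/k) = 1.0966 / (0.013395 + 0.000185) = 80.75 kN.

R_2 = 80.75 kN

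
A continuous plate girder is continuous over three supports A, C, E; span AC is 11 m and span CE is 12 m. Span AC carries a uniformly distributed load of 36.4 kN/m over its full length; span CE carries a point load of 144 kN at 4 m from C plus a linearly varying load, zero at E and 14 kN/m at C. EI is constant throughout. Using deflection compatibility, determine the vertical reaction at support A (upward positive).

Release continuity at C by inserting a hinge; the redundant is the internal moment M_C. The primary structure is two simply-supported spans AC and CE.
Discontinuity in slope at C on the released structure — sum the simple-span end rotations:
  span AC: UDL 36.4: wL³/(24EI) = 2019/EI
  span CE: point load 144 at a = 4: Pab(L + b)/(6LEI) = 1280/EI
  span CE: triangular load, peak 14: w₀L³/(45EI) = 537.6/EI
  relative rotation θ_0 = (2019 + 1818)/EI = 3836/EI
A unit hogging moment at C produces rotation L₁/(3EI) + L₂/(3EI) = 7.667/EI.
Slope continuity at C: θ_0 = M_C·7.667/EI, so M_C = 3836/7.667 = 500.4 kN·m (hogging).
Span AC, ΣM about A with M_C applied at C: R_C^{AC}·11 = 2202 + 500.4, so R_C^{AC} = 245.7 kN and R_A = 400.4 − 245.7 = 154.7 kN.

R_A = 154.7 kN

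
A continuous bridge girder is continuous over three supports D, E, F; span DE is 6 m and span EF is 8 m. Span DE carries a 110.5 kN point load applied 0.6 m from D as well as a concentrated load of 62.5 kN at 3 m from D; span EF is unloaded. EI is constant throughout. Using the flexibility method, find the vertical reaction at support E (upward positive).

Insert a hinge at E; M_E is the redundant, and each span becomes simply supported.
Discontinuity in slope at E on the released structure — sum the simple-span end rotations:
  span DE: point load 110.5 at a = 0.6: Pab(L + a)/(6LEI) = 65.64/EI
  span DE: point load 62.5 at a = 3: Pab(L + a)/(6LEI) = 140.6/EI
  relative rotation θ_0 = (206.3 + 0)/EI = 206.3/EI
A unit hogging moment at E produces rotation L₁/(3EI) + L₂/(3EI) = 4.667/EI.
Compatibility: M_E·(L₁+L₂)/(3EI) = θ_0, giving M_E = 44.2 kN·m (hogging).
Span DE, ΣM about D with M_E applied at E: R_E^{DE}·6 = 253.8 + 44.2, so R_E^{DE} = 49.67 kN and R_D = 173 − 49.67 = 123.3 kN.
Span EF, ΣM about F: R_E^{EF}·8 = 0 + 44.2, so R_E^{EF} = 5.525 kN and R_F = 0 − 5.525 = -5.525 kN.
R_E = 49.67 + 5.525 = 55.19 kN.

R_E = 55.19 kN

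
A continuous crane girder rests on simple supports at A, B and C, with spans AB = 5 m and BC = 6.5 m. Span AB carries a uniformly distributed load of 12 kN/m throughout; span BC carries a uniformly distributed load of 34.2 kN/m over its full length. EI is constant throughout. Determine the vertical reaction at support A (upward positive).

Insert a hinge at B; M_B is the redundant, and each span becomes simply supported.
Rotations at B on the released spans (each span's end-slope, ×1/EI):
  span AB: UDL 12: wL³/(24EI) = 62.5/EI
  span BC: UDL 34.2: wL³/(24EI) = 391.3/EI
  relative rotation θ_0 = (62.5 + 391.3)/EI = 453.8/EI
A unit hogging moment at B produces rotation L₁/(3EI) + L₂/(3EI) = 3.833/EI.
Slope continuity at B: θ_0 = M_B·3.833/EI, so M_B = 453.8/3.833 = 118.4 kN·m (hogging).
Span AB, ΣM about A with M_B applied at B: R_B^{AB}·5 = 150 + 118.4, so R_B^{AB} = 53.68 kN and R_A = 60 − 53.68 = 6.321 kN.

R_A = 6.321 kN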